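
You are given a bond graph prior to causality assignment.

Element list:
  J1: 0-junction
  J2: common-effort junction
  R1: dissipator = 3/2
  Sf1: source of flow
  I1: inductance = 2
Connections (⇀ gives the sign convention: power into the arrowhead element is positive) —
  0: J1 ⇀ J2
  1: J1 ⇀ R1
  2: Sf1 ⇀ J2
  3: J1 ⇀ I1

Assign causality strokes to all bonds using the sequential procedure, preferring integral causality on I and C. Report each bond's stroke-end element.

#2 →Sf1  (Sf1 (Sf) sets flow on bond)
#0 →J2  (J2: last free bond brings effort in)
#3 →I1  (I1 integral (f out))
#1 →J1  (J1 needs exactly one e-in)

b0 |J2
b1 |J1
b2 |Sf1
b3 |I1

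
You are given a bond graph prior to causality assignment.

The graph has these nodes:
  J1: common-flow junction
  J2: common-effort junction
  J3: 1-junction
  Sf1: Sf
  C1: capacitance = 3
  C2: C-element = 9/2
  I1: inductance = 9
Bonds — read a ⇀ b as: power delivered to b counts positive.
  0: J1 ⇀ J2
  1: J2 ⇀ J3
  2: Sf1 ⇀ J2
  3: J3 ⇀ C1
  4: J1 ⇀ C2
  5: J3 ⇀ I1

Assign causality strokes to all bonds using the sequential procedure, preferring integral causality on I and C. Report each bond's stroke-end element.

#0 stroke at J2
#1 stroke at J3
#2 stroke at Sf1
#3 stroke at J3
#4 stroke at J1
#5 stroke at I1

b2 →Sf1  (Sf1 fixes flow; stroke at Sf1)
b3 →J3  (C1 outputs effort q/C1)
b4 →J1  (C2: C, integral causality)
b0 →J2  (closing 1-jn rule on J1)
b1 →J3  (J2 effort already set via bond 0)
b5 →I1  (only one flow-in slot at J3)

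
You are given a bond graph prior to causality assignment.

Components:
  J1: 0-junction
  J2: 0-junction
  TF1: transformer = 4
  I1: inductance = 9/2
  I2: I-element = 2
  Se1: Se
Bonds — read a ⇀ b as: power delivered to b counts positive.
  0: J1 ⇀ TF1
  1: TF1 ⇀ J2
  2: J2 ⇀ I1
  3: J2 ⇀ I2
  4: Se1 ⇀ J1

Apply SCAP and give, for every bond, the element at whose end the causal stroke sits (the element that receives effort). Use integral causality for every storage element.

β4 stroke→J1  (Se1 (Se) sets effort on bond)
β0 stroke→TF1  (common-e at J1 fixed by 4)
β1 stroke→J2  (TF TF1: opposite of bond 0)
β2 stroke→I1  (J2 effort already set via bond 1)
β3 stroke→I2  (J2: bond 1 brought effort, rest push out)

β0 stroke at TF1
β1 stroke at J2
β2 stroke at I1
β3 stroke at I2
β4 stroke at J1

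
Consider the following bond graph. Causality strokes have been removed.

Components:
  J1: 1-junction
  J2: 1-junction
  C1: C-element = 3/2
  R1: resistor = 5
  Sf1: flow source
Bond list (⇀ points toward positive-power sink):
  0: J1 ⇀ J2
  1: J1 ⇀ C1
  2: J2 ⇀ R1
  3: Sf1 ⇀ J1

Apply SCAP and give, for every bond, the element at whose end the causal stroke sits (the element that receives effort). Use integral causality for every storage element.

#3 →Sf1  (Sf1 fixes flow; stroke at Sf1)
#0 →J1  (common-f at J1 fixed by 3)
#1 →J1  (common-f at J1 fixed by 3)
#2 →J2  (J2 flow already set via bond 0)

bond 0 stroke at J1
bond 1 stroke at J1
bond 2 stroke at J2
bond 3 stroke at Sf1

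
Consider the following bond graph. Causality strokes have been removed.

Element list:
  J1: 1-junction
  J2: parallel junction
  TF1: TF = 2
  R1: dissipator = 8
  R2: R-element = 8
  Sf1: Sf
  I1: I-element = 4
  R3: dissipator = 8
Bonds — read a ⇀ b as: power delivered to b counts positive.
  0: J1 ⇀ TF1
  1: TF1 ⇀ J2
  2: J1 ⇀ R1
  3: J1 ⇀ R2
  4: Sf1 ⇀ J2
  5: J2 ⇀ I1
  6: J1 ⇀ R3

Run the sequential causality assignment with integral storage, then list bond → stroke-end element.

#0 stroke→TF1
#1 stroke→J2
#2 stroke→J1
#3 stroke→J1
#4 stroke→Sf1
#5 stroke→I1
#6 stroke→J1

#4 |Sf1  (Sf1 (Sf) sets flow on bond)
#5 |I1  (I1 integral (f out))
#1 |J2  (J2 needs exactly one e-in)
#0 |TF1  (TF TF1: opposite of bond 1)
#2 |J1  (J1: bond 0 brought flow, rest push out)
#3 |J1  (J1: bond 0 brought flow, rest push out)
#6 |J1  (J1: bond 0 brought flow, rest push out)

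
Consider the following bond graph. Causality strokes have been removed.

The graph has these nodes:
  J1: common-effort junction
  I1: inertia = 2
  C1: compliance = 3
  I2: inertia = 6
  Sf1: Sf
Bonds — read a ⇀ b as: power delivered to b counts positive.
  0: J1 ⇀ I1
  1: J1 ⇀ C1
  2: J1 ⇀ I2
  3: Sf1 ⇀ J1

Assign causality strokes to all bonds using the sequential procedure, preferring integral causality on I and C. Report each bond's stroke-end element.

β0 stroke→I1
β1 stroke→J1
β2 stroke→I2
β3 stroke→Sf1

#3 |Sf1  (Sf1 (Sf) sets flow on bond)
#0 |I1  (I1: I, integral causality)
#1 |J1  (C1: C, integral causality)
#2 |I2  (J1 effort already set via bond 1)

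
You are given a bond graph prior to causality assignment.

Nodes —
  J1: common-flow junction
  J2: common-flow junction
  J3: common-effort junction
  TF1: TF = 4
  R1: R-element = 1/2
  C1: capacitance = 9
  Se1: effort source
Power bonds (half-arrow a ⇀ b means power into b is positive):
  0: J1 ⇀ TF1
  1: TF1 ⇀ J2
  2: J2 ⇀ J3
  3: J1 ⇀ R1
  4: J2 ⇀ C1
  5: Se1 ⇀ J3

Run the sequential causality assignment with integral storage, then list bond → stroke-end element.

β5 stroke at J3  (Se1 fixes effort; stroke away)
β2 stroke at J2  (0-jn J3 has e-setter on 5)
β4 stroke at J2  (prefer integral on C1)
β1 stroke at TF1  (J2: last free bond brings flow in)
β0 stroke at J1  (TF TF1: opposite of bond 1)
β3 stroke at R1  (only one flow-in slot at J1)

bond 0 stroke at J1
bond 1 stroke at TF1
bond 2 stroke at J2
bond 3 stroke at R1
bond 4 stroke at J2
bond 5 stroke at J3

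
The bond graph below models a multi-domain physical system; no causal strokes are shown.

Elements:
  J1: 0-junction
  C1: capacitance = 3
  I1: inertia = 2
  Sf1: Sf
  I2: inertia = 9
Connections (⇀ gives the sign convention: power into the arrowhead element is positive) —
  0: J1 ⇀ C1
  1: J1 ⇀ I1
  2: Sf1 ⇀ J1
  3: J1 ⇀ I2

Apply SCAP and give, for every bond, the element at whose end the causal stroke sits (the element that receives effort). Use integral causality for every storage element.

#0 stroke→J1
#1 stroke→I1
#2 stroke→Sf1
#3 stroke→I2

bond 2 stroke at Sf1  (source Sf1 imposes f)
bond 0 stroke at J1  (C1 outputs effort q/C1)
bond 1 stroke at I1  (J1 effort already set via bond 0)
bond 3 stroke at I2  (0-jn J1 has e-setter on 0)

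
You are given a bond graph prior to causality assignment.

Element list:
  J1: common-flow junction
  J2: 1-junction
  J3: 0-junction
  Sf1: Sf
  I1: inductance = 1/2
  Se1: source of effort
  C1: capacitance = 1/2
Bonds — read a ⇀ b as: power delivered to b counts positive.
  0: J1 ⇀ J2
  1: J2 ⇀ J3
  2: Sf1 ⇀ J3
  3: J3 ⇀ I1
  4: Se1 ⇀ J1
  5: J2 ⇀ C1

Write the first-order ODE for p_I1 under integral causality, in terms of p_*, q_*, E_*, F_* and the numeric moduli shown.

bond 2 →Sf1  (Sf1: flow source, stroke at near end)
bond 4 →J1  (source Se1 imposes e)
bond 0 →J2  (closing 1-jn rule on J1)
bond 3 →I1  (prefer integral on I1)
bond 1 →J3  (J3: last free bond brings effort in)
bond 5 →J2  (J2 flow already set via bond 1)

dp_I1/dt = E_Se1 - 2*q_C1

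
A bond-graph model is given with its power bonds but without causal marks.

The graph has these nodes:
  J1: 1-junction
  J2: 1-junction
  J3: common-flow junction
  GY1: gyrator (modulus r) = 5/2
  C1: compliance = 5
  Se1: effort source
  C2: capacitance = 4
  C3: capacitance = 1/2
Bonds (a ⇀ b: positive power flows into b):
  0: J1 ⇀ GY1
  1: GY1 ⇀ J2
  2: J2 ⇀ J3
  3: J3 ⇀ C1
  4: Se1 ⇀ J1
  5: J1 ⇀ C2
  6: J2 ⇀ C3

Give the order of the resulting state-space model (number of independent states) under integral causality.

3  (C1, C2, C3 all integral)

b4 |J1  (source Se1 imposes e)
b3 |J3  (C1: C, integral causality)
b2 |J2  (only one flow-in slot at J3)
b5 |J1  (prefer integral on C2)
b0 |GY1  (J1: last free bond brings flow in)
b1 |GY1  (through GY1, causality inverts; strokes same side of GY1)
b6 |J2  (J2 flow already set via bond 1)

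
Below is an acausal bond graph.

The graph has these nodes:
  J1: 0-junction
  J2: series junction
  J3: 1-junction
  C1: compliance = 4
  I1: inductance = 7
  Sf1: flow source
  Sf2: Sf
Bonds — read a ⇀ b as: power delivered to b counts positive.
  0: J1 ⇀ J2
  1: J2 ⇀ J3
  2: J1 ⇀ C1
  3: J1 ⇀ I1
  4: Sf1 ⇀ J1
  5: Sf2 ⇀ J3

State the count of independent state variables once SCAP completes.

#4 |Sf1  (Sf1 fixes flow; stroke at Sf1)
#5 |Sf2  (source Sf2 imposes f)
#1 |J3  (1-jn J3 has f-setter on 5)
#0 |J2  (J2: bond 1 brought flow, rest push out)
#2 |J1  (prefer integral on C1)
#3 |I1  (0-jn J1 has e-setter on 2)

2  (C1, I1 all integral)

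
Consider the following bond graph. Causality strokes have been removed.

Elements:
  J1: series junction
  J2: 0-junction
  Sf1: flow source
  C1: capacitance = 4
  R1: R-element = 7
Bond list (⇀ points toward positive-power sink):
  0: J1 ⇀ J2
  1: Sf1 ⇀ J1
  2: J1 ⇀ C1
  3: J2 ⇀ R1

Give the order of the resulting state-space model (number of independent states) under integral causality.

β1 →Sf1  (Sf1: flow source, stroke at near end)
β0 →J1  (J1: bond 1 brought flow, rest push out)
β2 →J1  (J1: bond 1 brought flow, rest push out)
β3 →J2  (closing 0-jn rule on J2)

1  (C1 all integral)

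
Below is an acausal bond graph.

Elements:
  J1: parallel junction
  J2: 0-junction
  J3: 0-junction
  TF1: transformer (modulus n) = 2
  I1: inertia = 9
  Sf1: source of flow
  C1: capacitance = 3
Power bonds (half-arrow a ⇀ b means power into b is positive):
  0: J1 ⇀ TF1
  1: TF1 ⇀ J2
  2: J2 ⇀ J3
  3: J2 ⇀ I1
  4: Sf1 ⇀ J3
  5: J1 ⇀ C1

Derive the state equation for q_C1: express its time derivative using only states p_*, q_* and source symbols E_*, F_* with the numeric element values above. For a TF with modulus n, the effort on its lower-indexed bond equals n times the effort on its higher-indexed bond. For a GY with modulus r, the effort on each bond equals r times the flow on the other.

β4 stroke at Sf1  (Sf1: flow source, stroke at near end)
β2 stroke at J3  (closing 0-jn rule on J3)
β3 stroke at I1  (I1: I, integral causality)
β1 stroke at J2  (closing 0-jn rule on J2)
β0 stroke at TF1  (TF1 one-in-one-out from 1)
β5 stroke at J1  (J1 needs exactly one e-in)

dq_C1/dt = F_Sf1/2 - p_I1/18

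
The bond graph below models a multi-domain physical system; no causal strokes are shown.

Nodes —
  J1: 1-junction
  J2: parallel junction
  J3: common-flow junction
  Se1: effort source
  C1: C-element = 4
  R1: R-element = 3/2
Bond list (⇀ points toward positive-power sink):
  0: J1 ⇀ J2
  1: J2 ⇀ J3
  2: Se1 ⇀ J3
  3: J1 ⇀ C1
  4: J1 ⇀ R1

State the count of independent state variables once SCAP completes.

bond 2 stroke at J3  (Se1 fixes effort; stroke away)
bond 1 stroke at J2  (J3: last free bond brings flow in)
bond 0 stroke at J1  (J2 effort already set via bond 1)
bond 3 stroke at J1  (C1: C, integral causality)
bond 4 stroke at R1  (J1: last free bond brings flow in)

1  (C1 all integral)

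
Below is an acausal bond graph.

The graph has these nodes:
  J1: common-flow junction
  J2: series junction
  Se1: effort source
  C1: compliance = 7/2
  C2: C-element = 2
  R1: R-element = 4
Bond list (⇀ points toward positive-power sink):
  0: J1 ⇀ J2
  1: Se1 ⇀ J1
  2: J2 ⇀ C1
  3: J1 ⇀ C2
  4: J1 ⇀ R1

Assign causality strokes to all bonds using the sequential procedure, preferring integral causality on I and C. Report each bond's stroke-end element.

β1 →J1  (Se1 fixes effort; stroke away)
β2 →J2  (C1 integral (e out))
β0 →J1  (only one flow-in slot at J2)
β3 →J1  (prefer integral on C2)
β4 →R1  (only one flow-in slot at J1)

bond 0 |J1
bond 1 |J1
bond 2 |J2
bond 3 |J1
bond 4 |R1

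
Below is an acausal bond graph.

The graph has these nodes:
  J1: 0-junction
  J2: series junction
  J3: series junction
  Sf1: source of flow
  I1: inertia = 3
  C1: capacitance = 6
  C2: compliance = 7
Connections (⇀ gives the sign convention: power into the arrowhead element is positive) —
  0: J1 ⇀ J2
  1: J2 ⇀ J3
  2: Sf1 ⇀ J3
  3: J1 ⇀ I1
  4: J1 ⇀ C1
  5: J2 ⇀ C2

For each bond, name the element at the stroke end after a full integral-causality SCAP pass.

#0 |J2
#1 |J3
#2 |Sf1
#3 |I1
#4 |J1
#5 |J2

#2 |Sf1  (Sf1 fixes flow; stroke at Sf1)
#1 |J3  (common-f at J3 fixed by 2)
#0 |J2  (J2: bond 1 brought flow, rest push out)
#5 |J2  (J2: bond 1 brought flow, rest push out)
#3 |I1  (prefer integral on I1)
#4 |J1  (closing 0-jn rule on J1)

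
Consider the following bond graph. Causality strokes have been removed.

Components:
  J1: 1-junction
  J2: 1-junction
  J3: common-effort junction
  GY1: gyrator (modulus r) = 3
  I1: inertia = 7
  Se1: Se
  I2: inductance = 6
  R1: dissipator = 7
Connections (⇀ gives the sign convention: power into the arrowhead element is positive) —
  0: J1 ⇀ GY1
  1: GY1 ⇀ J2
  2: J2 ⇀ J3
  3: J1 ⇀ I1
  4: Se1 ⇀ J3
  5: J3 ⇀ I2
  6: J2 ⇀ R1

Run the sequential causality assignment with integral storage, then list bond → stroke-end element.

#0 stroke at J1
#1 stroke at J2
#2 stroke at J2
#3 stroke at I1
#4 stroke at J3
#5 stroke at I2
#6 stroke at R1

β4 →J3  (Se1 fixes effort; stroke away)
β2 →J2  (0-jn J3 has e-setter on 4)
β5 →I2  (J3 effort already set via bond 4)
β3 →I1  (I1: I, integral causality)
β0 →J1  (J1: bond 3 brought flow, rest push out)
β1 →J2  (GY1: gyrator matches bond 0)
β6 →R1  (J2 needs exactly one f-in)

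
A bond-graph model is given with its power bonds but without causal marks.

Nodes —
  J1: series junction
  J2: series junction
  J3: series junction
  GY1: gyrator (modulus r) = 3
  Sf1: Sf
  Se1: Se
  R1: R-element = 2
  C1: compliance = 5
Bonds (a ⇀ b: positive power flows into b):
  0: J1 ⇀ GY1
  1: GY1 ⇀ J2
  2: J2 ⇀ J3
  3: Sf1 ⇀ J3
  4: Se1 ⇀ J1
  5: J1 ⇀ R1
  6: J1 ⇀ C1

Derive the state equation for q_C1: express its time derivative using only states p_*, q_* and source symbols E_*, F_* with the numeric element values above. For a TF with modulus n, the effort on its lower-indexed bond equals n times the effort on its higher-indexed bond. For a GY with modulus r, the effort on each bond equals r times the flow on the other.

dq_C1/dt = E_Se1/2 - 3*F_Sf1/2 - q_C1/10

bond 3 stroke→Sf1  (Sf1: flow source, stroke at near end)
bond 4 stroke→J1  (source Se1 imposes e)
bond 2 stroke→J3  (common-f at J3 fixed by 3)
bond 1 stroke→J2  (J2: bond 2 brought flow, rest push out)
bond 0 stroke→J1  (GY1: gyrator matches bond 1)
bond 6 stroke→J1  (C1: C, integral causality)
bond 5 stroke→R1  (J1: last free bond brings flow in)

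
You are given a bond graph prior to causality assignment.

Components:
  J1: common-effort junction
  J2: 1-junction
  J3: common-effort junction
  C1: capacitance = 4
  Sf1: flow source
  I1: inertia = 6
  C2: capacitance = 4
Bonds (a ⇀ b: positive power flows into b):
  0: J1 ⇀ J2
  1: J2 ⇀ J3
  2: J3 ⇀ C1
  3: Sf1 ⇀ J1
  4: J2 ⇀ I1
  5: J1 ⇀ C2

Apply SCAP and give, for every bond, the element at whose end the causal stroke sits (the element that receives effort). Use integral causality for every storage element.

bond 0 stroke at J2
bond 1 stroke at J2
bond 2 stroke at J3
bond 3 stroke at Sf1
bond 4 stroke at I1
bond 5 stroke at J1

β3 stroke→Sf1  (source Sf1 imposes f)
β2 stroke→J3  (C1 outputs effort q/C1)
β1 stroke→J2  (0-jn J3 has e-setter on 2)
β4 stroke→I1  (I1: I, integral causality)
β0 stroke→J2  (J2: bond 4 brought flow, rest push out)
β5 stroke→J1  (only one effort-in slot at J1)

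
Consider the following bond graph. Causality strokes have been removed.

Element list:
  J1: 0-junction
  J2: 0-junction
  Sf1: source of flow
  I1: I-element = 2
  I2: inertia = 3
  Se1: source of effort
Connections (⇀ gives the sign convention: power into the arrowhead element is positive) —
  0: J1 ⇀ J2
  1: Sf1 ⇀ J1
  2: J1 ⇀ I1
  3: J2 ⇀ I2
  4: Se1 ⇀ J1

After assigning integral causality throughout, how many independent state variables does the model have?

bond 1 stroke→Sf1  (Sf1 (Sf) sets flow on bond)
bond 4 stroke→J1  (source Se1 imposes e)
bond 0 stroke→J2  (J1: bond 4 brought effort, rest push out)
bond 2 stroke→I1  (J1 effort already set via bond 4)
bond 3 stroke→I2  (0-jn J2 has e-setter on 0)

2  (I1, I2 all integral)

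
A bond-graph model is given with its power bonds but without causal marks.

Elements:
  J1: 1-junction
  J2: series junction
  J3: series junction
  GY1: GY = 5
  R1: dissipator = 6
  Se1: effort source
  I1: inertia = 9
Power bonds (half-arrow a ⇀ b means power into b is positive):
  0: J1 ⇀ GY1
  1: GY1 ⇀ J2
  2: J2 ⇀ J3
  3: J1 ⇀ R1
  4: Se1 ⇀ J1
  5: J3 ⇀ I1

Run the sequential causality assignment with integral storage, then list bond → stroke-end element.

#0 stroke at J1
#1 stroke at J2
#2 stroke at J3
#3 stroke at R1
#4 stroke at J1
#5 stroke at I1

β4 →J1  (source Se1 imposes e)
β5 →I1  (I1: I, integral causality)
β2 →J3  (J3 flow already set via bond 5)
β1 →J2  (J2 flow already set via bond 2)
β0 →J1  (GY1 both-in/both-out from 1)
β3 →R1  (J1: last free bond brings flow in)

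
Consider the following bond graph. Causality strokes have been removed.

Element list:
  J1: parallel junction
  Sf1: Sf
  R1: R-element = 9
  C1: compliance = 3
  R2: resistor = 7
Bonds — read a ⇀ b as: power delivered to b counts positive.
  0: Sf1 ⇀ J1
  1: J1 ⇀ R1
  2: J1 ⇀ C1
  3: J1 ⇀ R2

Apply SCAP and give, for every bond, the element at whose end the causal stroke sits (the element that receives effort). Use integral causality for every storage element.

#0 stroke→Sf1
#1 stroke→R1
#2 stroke→J1
#3 stroke→R2

β0 |Sf1  (Sf1 (Sf) sets flow on bond)
β2 |J1  (C1: C, integral causality)
β1 |R1  (common-e at J1 fixed by 2)
β3 |R2  (0-jn J1 has e-setter on 2)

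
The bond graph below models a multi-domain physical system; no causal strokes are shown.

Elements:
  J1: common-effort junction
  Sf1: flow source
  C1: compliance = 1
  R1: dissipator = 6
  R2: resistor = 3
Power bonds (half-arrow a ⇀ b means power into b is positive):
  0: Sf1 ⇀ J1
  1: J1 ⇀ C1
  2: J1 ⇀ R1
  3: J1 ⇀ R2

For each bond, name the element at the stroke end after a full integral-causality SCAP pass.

#0 stroke→Sf1  (Sf1 (Sf) sets flow on bond)
#1 stroke→J1  (prefer integral on C1)
#2 stroke→R1  (J1: bond 1 brought effort, rest push out)
#3 stroke→R2  (J1: bond 1 brought effort, rest push out)

b0 stroke at Sf1
b1 stroke at J1
b2 stroke at R1
b3 stroke at R2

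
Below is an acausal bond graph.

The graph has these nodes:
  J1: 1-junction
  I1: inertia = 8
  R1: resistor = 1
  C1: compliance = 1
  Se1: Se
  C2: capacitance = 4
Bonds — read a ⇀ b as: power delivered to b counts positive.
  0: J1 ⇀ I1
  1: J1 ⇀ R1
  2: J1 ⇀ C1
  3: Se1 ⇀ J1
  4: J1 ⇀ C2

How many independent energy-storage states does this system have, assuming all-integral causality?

3  (C1, C2, I1 all integral)

b3 stroke→J1  (source Se1 imposes e)
b0 stroke→I1  (I1: I, integral causality)
b1 stroke→J1  (J1: bond 0 brought flow, rest push out)
b2 stroke→J1  (J1: bond 0 brought flow, rest push out)
b4 stroke→J1  (1-jn J1 has f-setter on 0)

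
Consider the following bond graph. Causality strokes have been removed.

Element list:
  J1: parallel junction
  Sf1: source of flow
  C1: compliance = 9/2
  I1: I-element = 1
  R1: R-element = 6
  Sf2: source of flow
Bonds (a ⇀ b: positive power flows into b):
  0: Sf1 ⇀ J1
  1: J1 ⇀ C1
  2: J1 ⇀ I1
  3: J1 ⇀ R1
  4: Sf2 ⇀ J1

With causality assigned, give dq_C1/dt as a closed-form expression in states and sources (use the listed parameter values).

dq_C1/dt = F_Sf1 + F_Sf2 - p_I1 - q_C1/27

β0 stroke at Sf1  (Sf1 (Sf) sets flow on bond)
β4 stroke at Sf2  (Sf2 fixes flow; stroke at Sf2)
β1 stroke at J1  (C1 integral (e out))
β2 stroke at I1  (J1: bond 1 brought effort, rest push out)
β3 stroke at R1  (common-e at J1 fixed by 1)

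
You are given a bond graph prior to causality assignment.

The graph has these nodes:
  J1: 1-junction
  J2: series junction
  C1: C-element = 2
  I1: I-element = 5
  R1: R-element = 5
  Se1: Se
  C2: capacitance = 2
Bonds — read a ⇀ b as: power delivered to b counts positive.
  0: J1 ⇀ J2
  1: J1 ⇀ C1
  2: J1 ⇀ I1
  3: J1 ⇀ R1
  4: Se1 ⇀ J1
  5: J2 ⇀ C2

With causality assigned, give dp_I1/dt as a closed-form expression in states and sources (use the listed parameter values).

bond 4 stroke at J1  (Se1 (Se) sets effort on bond)
bond 1 stroke at J1  (prefer integral on C1)
bond 2 stroke at I1  (prefer integral on I1)
bond 0 stroke at J1  (common-f at J1 fixed by 2)
bond 3 stroke at J1  (1-jn J1 has f-setter on 2)
bond 5 stroke at J2  (J2 flow already set via bond 0)

dp_I1/dt = E_Se1 - p_I1 - q_C1/2 - q_C2/2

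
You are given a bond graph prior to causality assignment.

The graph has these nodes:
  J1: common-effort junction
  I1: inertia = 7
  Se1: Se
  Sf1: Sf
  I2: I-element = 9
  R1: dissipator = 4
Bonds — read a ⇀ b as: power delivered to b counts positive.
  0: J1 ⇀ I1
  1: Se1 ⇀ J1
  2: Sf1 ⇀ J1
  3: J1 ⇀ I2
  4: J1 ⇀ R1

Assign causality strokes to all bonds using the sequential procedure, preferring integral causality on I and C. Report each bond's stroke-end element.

bond 1 stroke at J1  (Se1 fixes effort; stroke away)
bond 2 stroke at Sf1  (source Sf1 imposes f)
bond 0 stroke at I1  (0-jn J1 has e-setter on 1)
bond 3 stroke at I2  (common-e at J1 fixed by 1)
bond 4 stroke at R1  (0-jn J1 has e-setter on 1)

β0 |I1
β1 |J1
β2 |Sf1
β3 |I2
β4 |R1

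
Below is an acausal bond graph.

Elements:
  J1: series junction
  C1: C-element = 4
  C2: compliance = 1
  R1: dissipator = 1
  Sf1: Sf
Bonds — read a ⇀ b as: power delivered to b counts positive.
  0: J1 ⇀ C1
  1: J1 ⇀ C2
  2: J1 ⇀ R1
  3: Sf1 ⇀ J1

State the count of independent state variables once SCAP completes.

2  (C1, C2 all integral)

β3 →Sf1  (Sf1 (Sf) sets flow on bond)
β0 →J1  (1-jn J1 has f-setter on 3)
β1 →J1  (J1: bond 3 brought flow, rest push out)
β2 →J1  (common-f at J1 fixed by 3)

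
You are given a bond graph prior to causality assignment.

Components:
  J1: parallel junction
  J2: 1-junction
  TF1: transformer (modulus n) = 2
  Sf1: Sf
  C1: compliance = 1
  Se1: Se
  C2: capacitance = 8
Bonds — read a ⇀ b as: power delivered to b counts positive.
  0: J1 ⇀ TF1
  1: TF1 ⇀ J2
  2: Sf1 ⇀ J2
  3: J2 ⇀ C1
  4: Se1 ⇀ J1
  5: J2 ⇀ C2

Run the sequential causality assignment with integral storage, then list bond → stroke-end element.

β0 stroke at TF1
β1 stroke at J2
β2 stroke at Sf1
β3 stroke at J2
β4 stroke at J1
β5 stroke at J2

bond 2 stroke→Sf1  (source Sf1 imposes f)
bond 4 stroke→J1  (Se1 fixes effort; stroke away)
bond 0 stroke→TF1  (J1: bond 4 brought effort, rest push out)
bond 1 stroke→J2  (J2 flow already set via bond 2)
bond 3 stroke→J2  (J2 flow already set via bond 2)
bond 5 stroke→J2  (J2 flow already set via bond 2)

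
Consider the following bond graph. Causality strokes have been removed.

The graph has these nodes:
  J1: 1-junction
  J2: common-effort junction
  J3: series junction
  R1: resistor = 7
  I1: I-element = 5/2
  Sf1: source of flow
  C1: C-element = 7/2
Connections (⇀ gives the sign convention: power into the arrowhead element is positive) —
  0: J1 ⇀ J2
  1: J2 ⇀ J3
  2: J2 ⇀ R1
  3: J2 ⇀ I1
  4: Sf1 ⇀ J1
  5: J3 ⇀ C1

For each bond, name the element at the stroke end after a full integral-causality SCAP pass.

β4 stroke at Sf1  (Sf1 (Sf) sets flow on bond)
β0 stroke at J1  (1-jn J1 has f-setter on 4)
β3 stroke at I1  (prefer integral on I1)
β5 stroke at J3  (C1: C, integral causality)
β1 stroke at J2  (only one flow-in slot at J3)
β2 stroke at R1  (common-e at J2 fixed by 1)

β0 |J1
β1 |J2
β2 |R1
β3 |I1
β4 |Sf1
β5 |J3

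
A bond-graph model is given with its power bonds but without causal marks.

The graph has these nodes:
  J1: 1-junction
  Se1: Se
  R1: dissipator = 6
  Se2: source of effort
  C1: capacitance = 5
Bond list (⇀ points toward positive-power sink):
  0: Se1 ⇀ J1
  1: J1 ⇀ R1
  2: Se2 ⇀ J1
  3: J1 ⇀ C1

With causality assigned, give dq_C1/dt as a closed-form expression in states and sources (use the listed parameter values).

dq_C1/dt = E_Se1/6 + E_Se2/6 - q_C1/30

bond 0 stroke at J1  (Se1 fixes effort; stroke away)
bond 2 stroke at J1  (Se2 (Se) sets effort on bond)
bond 3 stroke at J1  (prefer integral on C1)
bond 1 stroke at R1  (J1: last free bond brings flow in)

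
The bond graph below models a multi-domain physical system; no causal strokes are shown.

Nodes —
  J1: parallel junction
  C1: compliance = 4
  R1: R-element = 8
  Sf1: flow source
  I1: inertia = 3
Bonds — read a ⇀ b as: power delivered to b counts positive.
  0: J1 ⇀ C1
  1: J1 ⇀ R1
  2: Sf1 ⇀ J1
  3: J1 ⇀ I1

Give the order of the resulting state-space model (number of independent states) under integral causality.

#2 |Sf1  (Sf1 fixes flow; stroke at Sf1)
#0 |J1  (C1 outputs effort q/C1)
#1 |R1  (common-e at J1 fixed by 0)
#3 |I1  (common-e at J1 fixed by 0)

2  (C1, I1 all integral)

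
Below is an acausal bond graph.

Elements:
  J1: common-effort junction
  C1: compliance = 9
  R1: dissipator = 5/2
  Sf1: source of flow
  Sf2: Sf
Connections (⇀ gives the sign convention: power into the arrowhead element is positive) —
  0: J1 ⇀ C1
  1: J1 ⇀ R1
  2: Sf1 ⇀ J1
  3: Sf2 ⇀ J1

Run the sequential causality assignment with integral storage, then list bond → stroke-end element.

b2 →Sf1  (source Sf1 imposes f)
b3 →Sf2  (source Sf2 imposes f)
b0 →J1  (C1 outputs effort q/C1)
b1 →R1  (0-jn J1 has e-setter on 0)

β0 →J1
β1 →R1
β2 →Sf1
β3 →Sf2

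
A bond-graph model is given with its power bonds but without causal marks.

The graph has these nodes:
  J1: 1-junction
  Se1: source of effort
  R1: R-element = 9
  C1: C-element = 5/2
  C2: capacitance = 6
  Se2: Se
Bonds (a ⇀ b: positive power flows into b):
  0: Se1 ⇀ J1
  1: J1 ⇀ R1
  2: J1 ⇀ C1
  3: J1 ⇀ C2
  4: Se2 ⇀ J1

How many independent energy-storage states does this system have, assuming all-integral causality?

2  (C1, C2 all integral)

β0 →J1  (Se1 (Se) sets effort on bond)
β4 →J1  (Se2: effort source, stroke at far end)
β2 →J1  (C1 integral (e out))
β3 →J1  (C2 outputs effort q/C2)
β1 →R1  (closing 1-jn rule on J1)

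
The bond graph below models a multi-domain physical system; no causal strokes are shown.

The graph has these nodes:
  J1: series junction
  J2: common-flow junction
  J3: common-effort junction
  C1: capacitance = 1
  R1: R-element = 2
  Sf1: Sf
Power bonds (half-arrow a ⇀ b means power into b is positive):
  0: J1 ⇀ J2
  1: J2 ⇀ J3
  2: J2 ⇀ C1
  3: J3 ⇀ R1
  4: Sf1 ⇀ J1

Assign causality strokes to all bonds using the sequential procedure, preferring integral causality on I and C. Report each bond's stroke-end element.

#0 →J1
#1 →J2
#2 →J2
#3 →J3
#4 →Sf1

b4 →Sf1  (Sf1: flow source, stroke at near end)
b0 →J1  (J1 flow already set via bond 4)
b1 →J2  (J2: bond 0 brought flow, rest push out)
b2 →J2  (common-f at J2 fixed by 0)
b3 →J3  (closing 0-jn rule on J3)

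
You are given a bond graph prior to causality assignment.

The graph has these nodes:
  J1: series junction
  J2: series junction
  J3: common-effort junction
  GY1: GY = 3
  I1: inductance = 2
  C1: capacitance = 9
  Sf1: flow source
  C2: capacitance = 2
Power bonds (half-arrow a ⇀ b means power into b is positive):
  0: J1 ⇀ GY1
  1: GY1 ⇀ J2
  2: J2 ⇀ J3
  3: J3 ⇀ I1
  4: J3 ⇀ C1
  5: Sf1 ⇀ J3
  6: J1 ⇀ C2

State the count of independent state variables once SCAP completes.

3  (C1, C2, I1 all integral)

b5 |Sf1  (Sf1 fixes flow; stroke at Sf1)
b3 |I1  (I1: I, integral causality)
b4 |J3  (C1: C, integral causality)
b2 |J2  (J3 effort already set via bond 4)
b1 |GY1  (J2: last free bond brings flow in)
b0 |GY1  (GY1: gyrator matches bond 1)
b6 |J1  (J1: bond 0 brought flow, rest push out)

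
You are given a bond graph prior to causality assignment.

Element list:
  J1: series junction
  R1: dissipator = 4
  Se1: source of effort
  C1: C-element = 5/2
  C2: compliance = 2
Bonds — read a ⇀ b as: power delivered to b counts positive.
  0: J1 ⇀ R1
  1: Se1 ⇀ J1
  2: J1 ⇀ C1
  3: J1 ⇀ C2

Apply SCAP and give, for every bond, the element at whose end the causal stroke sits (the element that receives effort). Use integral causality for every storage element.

#1 →J1  (Se1 fixes effort; stroke away)
#2 →J1  (C1: C, integral causality)
#3 →J1  (C2: C, integral causality)
#0 →R1  (only one flow-in slot at J1)

b0 stroke at R1
b1 stroke at J1
b2 stroke at J1
b3 stroke at J1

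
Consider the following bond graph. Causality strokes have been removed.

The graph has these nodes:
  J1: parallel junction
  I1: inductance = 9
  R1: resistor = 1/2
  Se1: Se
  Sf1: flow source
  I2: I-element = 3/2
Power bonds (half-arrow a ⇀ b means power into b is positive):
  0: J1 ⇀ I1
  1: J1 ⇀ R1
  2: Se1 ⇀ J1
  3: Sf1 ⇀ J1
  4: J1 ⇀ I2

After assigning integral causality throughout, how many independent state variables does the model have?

β2 →J1  (Se1 (Se) sets effort on bond)
β3 →Sf1  (Sf1 (Sf) sets flow on bond)
β0 →I1  (J1: bond 2 brought effort, rest push out)
β1 →R1  (J1 effort already set via bond 2)
β4 →I2  (J1 effort already set via bond 2)

2  (I1, I2 all integral)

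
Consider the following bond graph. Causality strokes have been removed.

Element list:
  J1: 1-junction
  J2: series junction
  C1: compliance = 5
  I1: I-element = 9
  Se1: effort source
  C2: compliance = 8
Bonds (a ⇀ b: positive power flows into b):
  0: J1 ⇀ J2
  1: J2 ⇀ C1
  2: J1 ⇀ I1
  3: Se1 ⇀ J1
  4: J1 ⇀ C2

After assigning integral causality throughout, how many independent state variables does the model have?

3  (C1, C2, I1 all integral)

β3 stroke at J1  (Se1 (Se) sets effort on bond)
β1 stroke at J2  (C1: C, integral causality)
β0 stroke at J1  (only one flow-in slot at J2)
β2 stroke at I1  (I1 integral (f out))
β4 stroke at J1  (1-jn J1 has f-setter on 2)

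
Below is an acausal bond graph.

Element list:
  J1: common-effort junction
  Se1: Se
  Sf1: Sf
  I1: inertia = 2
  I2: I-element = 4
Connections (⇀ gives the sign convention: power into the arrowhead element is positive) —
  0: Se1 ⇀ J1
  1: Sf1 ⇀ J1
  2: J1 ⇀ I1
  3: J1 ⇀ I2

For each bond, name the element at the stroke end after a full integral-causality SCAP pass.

bond 0 |J1
bond 1 |Sf1
bond 2 |I1
bond 3 |I2

b0 |J1  (Se1 fixes effort; stroke away)
b1 |Sf1  (source Sf1 imposes f)
b2 |I1  (0-jn J1 has e-setter on 0)
b3 |I2  (J1: bond 0 brought effort, rest push out)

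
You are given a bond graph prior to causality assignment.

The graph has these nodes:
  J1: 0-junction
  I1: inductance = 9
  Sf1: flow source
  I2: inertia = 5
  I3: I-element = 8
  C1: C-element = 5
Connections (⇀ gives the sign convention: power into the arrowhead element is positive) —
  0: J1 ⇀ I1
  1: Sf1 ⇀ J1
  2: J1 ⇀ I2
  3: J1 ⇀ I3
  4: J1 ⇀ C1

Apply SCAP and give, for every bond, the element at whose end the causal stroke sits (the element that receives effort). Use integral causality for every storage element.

b1 stroke→Sf1  (source Sf1 imposes f)
b0 stroke→I1  (prefer integral on I1)
b2 stroke→I2  (I2 integral (f out))
b3 stroke→I3  (I3: I, integral causality)
b4 stroke→J1  (J1: last free bond brings effort in)

#0 |I1
#1 |Sf1
#2 |I2
#3 |I3
#4 |J1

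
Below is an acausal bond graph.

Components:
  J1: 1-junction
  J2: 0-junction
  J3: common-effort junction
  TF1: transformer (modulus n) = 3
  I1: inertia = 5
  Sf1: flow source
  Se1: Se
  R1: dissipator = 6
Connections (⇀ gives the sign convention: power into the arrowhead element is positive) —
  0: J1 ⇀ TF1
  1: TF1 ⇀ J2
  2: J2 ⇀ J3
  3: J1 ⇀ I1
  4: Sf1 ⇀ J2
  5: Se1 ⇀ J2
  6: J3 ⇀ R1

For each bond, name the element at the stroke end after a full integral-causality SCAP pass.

bond 4 stroke→Sf1  (Sf1: flow source, stroke at near end)
bond 5 stroke→J2  (Se1 fixes effort; stroke away)
bond 1 stroke→TF1  (common-e at J2 fixed by 5)
bond 2 stroke→J3  (J2: bond 5 brought effort, rest push out)
bond 6 stroke→R1  (common-e at J3 fixed by 2)
bond 0 stroke→J1  (through TF1, causality passes straight; one stroke at TF1)
bond 3 stroke→I1  (J1: last free bond brings flow in)

#0 stroke at J1
#1 stroke at TF1
#2 stroke at J3
#3 stroke at I1
#4 stroke at Sf1
#5 stroke at J2
#6 stroke at R1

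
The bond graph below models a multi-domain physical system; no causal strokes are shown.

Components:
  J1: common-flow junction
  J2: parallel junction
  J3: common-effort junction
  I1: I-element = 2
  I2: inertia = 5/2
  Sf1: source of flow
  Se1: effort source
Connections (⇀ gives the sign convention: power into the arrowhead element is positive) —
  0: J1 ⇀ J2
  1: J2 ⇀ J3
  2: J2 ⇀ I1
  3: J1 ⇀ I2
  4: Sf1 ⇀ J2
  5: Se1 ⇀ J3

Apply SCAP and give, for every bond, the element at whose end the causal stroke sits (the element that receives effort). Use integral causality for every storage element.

bond 0 stroke at J1
bond 1 stroke at J2
bond 2 stroke at I1
bond 3 stroke at I2
bond 4 stroke at Sf1
bond 5 stroke at J3

b4 |Sf1  (Sf1 fixes flow; stroke at Sf1)
b5 |J3  (Se1 fixes effort; stroke away)
b1 |J2  (J3: bond 5 brought effort, rest push out)
b0 |J1  (J2 effort already set via bond 1)
b2 |I1  (0-jn J2 has e-setter on 1)
b3 |I2  (J1: last free bond brings flow in)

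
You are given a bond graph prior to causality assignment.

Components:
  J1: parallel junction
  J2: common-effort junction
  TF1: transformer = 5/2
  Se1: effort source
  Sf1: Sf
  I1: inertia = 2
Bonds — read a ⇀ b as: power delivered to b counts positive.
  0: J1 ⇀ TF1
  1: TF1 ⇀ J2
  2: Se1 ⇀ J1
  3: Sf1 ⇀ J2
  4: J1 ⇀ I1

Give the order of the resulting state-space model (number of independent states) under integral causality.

#2 →J1  (Se1 fixes effort; stroke away)
#3 →Sf1  (Sf1 fixes flow; stroke at Sf1)
#0 →TF1  (J1 effort already set via bond 2)
#4 →I1  (0-jn J1 has e-setter on 2)
#1 →J2  (J2: last free bond brings effort in)

1  (I1 all integral)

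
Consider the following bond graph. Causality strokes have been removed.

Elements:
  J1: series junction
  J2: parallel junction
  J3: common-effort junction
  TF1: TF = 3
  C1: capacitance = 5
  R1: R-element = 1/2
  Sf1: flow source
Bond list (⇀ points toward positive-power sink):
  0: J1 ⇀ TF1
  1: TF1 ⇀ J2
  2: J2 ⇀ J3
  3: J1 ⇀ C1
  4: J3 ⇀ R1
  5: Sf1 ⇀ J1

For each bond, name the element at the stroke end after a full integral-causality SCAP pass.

#0 stroke at J1
#1 stroke at TF1
#2 stroke at J2
#3 stroke at J1
#4 stroke at J3
#5 stroke at Sf1

#5 →Sf1  (Sf1 fixes flow; stroke at Sf1)
#0 →J1  (common-f at J1 fixed by 5)
#3 →J1  (common-f at J1 fixed by 5)
#1 →TF1  (TF1 one-in-one-out from 0)
#2 →J2  (J2: last free bond brings effort in)
#4 →J3  (J3: last free bond brings effort in)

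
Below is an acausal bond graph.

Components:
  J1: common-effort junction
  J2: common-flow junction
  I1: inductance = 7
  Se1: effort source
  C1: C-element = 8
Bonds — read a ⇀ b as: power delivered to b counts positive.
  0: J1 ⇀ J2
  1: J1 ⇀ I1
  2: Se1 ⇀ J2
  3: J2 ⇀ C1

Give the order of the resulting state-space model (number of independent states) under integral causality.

2  (C1, I1 all integral)

#2 stroke→J2  (Se1 (Se) sets effort on bond)
#1 stroke→I1  (I1 integral (f out))
#0 stroke→J1  (J1 needs exactly one e-in)
#3 stroke→J2  (1-jn J2 has f-setter on 0)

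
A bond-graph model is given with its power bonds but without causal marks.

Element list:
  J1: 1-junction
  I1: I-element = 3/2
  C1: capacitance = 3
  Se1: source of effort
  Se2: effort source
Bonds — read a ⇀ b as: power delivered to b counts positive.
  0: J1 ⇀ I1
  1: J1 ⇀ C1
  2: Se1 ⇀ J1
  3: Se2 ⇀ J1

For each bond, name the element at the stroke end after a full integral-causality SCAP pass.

#0 stroke→I1
#1 stroke→J1
#2 stroke→J1
#3 stroke→J1

b2 stroke→J1  (Se1 fixes effort; stroke away)
b3 stroke→J1  (Se2 fixes effort; stroke away)
b0 stroke→I1  (prefer integral on I1)
b1 stroke→J1  (1-jn J1 has f-setter on 0)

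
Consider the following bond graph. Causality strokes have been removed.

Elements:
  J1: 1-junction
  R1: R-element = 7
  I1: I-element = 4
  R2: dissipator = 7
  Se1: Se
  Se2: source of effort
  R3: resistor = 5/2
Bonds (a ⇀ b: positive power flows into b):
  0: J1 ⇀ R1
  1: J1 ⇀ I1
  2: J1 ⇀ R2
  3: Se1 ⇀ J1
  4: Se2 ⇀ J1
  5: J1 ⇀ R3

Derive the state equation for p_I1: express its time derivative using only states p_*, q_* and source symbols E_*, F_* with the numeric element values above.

b3 |J1  (Se1: effort source, stroke at far end)
b4 |J1  (Se2: effort source, stroke at far end)
b1 |I1  (prefer integral on I1)
b0 |J1  (J1 flow already set via bond 1)
b2 |J1  (1-jn J1 has f-setter on 1)
b5 |J1  (1-jn J1 has f-setter on 1)

dp_I1/dt = E_Se1 + E_Se2 - 33*p_I1/8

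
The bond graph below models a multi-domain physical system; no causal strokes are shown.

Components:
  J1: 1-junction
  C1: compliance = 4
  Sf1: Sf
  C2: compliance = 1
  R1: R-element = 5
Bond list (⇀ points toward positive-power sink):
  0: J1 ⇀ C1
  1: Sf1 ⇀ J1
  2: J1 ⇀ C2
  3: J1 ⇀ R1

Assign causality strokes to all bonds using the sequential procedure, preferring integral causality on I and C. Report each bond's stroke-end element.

bond 0 |J1
bond 1 |Sf1
bond 2 |J1
bond 3 |J1

#1 stroke→Sf1  (source Sf1 imposes f)
#0 stroke→J1  (1-jn J1 has f-setter on 1)
#2 stroke→J1  (J1: bond 1 brought flow, rest push out)
#3 stroke→J1  (J1: bond 1 brought flow, rest push out)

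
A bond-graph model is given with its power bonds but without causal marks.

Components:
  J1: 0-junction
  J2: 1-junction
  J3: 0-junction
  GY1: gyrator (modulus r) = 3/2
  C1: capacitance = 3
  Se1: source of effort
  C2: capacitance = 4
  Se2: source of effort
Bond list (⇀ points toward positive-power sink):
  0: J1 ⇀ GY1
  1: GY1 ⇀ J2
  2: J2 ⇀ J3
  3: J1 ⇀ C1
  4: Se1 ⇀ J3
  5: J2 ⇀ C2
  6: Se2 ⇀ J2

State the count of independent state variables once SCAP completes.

2  (C1, C2 all integral)

#4 stroke→J3  (source Se1 imposes e)
#6 stroke→J2  (Se2 (Se) sets effort on bond)
#2 stroke→J2  (J3: bond 4 brought effort, rest push out)
#3 stroke→J1  (prefer integral on C1)
#0 stroke→GY1  (J1 effort already set via bond 3)
#1 stroke→GY1  (GY1 both-in/both-out from 0)
#5 stroke→J2  (1-jn J2 has f-setter on 1)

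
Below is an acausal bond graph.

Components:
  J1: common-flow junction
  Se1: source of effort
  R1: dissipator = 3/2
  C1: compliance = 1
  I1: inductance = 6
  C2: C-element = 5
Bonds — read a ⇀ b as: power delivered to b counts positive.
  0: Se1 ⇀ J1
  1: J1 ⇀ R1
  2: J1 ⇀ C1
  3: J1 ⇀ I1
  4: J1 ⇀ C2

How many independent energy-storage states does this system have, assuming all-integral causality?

b0 |J1  (Se1 (Se) sets effort on bond)
b2 |J1  (C1: C, integral causality)
b3 |I1  (I1 outputs flow p/I1)
b1 |J1  (common-f at J1 fixed by 3)
b4 |J1  (1-jn J1 has f-setter on 3)

3  (C1, C2, I1 all integral)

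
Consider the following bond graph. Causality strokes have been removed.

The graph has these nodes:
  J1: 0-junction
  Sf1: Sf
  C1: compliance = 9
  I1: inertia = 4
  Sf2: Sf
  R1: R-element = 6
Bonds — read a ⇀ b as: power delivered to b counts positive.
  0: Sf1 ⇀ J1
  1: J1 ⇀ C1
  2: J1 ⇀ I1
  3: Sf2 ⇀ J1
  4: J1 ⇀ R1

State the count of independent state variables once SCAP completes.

bond 0 →Sf1  (Sf1 fixes flow; stroke at Sf1)
bond 3 →Sf2  (Sf2 (Sf) sets flow on bond)
bond 1 →J1  (C1: C, integral causality)
bond 2 →I1  (J1: bond 1 brought effort, rest push out)
bond 4 →R1  (J1: bond 1 brought effort, rest push out)

2  (C1, I1 all integral)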